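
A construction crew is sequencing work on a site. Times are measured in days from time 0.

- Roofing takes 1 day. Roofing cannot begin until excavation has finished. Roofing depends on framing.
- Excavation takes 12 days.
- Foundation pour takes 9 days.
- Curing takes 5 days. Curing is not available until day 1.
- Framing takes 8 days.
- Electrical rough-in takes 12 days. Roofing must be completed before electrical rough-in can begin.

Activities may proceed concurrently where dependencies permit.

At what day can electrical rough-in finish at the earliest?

25

Framing can start immediately at day 0; it finishes at day 8.
Excavation can start immediately at day 0; it finishes at day 12.
Roofing needs all of excavation (finishes day 12); framing (finishes day 8). That puts its earliest start at day 12; it finishes at 12 + 1 = day 13.
After roofing (finishes day 13), electrical rough-in can start at day 13 and finishes at day 25.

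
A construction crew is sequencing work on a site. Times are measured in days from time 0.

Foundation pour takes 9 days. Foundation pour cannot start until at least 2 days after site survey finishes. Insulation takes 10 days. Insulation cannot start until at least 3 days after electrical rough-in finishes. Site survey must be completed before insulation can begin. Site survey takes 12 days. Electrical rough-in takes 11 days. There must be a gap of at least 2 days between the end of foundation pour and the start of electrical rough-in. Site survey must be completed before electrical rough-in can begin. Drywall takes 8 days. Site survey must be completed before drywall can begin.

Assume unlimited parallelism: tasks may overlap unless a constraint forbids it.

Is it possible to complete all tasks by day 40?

No

Site survey has no prerequisites, so it starts at day 0 and finishes at day 12.
Drywall waits on site survey (finishes day 12), so it starts at day 12 and finishes at 12 + 8 = day 20.
Foundation pour waits on site survey (finishes day 12, plus 2-day gap → day 14), so it starts at day 14 and finishes at 14 + 9 = day 23.
Electrical rough-in has to wait for foundation pour (finishes day 23, plus 2-day gap → day 25); site survey (finishes day 12). The latest of these is day 25, so electrical rough-in runs day 25 to 25 + 11 = day 36.
Insulation has to wait for electrical rough-in (finishes day 36, plus 3-day gap → day 39); site survey (finishes day 12). The latest of these is day 39, so insulation runs day 39 to 39 + 10 = day 49.
The earliest everything can be done is day 49, which is after the deadline of 40, so it is not possible.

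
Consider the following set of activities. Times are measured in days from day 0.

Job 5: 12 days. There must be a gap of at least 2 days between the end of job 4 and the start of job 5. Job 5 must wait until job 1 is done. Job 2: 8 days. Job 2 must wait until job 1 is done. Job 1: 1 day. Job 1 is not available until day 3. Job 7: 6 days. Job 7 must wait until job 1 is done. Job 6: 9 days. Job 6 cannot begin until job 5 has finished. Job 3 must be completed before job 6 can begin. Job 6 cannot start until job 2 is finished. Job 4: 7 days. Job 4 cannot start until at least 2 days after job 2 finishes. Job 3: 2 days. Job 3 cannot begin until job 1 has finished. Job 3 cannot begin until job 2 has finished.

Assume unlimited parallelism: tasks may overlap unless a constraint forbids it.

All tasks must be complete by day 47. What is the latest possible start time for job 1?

6

Job 6 has no dependents, so it just needs to finish by day 47. Starting by 47 − 9 = day 38 achieves that.
Job 3 has to be done before job 6 (must start by day 38). That means finishing by day 38, i.e. starting by 38 − 2 = day 36.
Job 5 feeds into job 6 (must start by day 38); so job 5 must finish by day 38 and therefore start by day 26.
Job 4 feeds into job 5 (must start by day 26, minus 2-day gap → day 24); so job 4 must finish by day 24 and therefore start by day 17.
For job 2: job 3 (must start by day 36); job 4 (must start by day 17, minus 2-day gap → day 15); job 6 (must start by day 38). The most restrictive is day 15; with an 8-day duration, job 2 must start by day 7.
To finish by day 47, job 7 (duration 6) must start no later than day 41.
Job 1 must finish in time for job 2 (must start by day 7); job 3 (must start by day 36); job 5 (must start by day 26); job 7 (must start by day 41). The tightest is day 7, so job 1 must start by 7 − 1 = day 6.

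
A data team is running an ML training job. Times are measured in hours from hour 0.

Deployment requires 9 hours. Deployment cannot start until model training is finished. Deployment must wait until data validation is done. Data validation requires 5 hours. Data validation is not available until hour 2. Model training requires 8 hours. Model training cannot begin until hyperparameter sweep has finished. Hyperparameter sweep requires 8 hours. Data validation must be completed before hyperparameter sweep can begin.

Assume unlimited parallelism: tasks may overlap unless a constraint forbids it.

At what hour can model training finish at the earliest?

After its own release at hour 2, data validation can start at hour 2 and finishes at hour 7.
After data validation (finishes hour 7), hyperparameter sweep can start at hour 7 and finishes at hour 15.
After hyperparameter sweep (finishes hour 15), model training can start at hour 15 and finishes at hour 23.

23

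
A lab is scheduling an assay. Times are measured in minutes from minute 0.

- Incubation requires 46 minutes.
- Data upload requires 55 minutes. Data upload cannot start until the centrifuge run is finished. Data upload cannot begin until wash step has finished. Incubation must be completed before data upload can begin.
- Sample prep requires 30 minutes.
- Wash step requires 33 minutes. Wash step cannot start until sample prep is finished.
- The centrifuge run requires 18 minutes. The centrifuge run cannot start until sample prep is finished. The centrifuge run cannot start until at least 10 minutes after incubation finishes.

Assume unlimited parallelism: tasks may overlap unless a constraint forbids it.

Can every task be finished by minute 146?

Yes

Incubation can start immediately at minute 0; it finishes at minute 46.
Sample prep can start immediately at minute 0; it finishes at minute 30.
After sample prep (finishes minute 30), wash step can start at minute 30 and finishes at minute 63.
The centrifuge run needs all of sample prep (finishes minute 30); incubation (finishes minute 46, plus 10-minute gap → minute 56). That puts its earliest start at minute 56; it finishes at 56 + 18 = minute 74.
Data upload has to wait for the centrifuge run (finishes minute 74); wash step (finishes minute 63); incubation (finishes minute 46). The latest of these is minute 74, so data upload runs minute 74 to 74 + 55 = minute 129.
Every task is finished by minute 129, which is no later than the deadline of 146, so the schedule is feasible.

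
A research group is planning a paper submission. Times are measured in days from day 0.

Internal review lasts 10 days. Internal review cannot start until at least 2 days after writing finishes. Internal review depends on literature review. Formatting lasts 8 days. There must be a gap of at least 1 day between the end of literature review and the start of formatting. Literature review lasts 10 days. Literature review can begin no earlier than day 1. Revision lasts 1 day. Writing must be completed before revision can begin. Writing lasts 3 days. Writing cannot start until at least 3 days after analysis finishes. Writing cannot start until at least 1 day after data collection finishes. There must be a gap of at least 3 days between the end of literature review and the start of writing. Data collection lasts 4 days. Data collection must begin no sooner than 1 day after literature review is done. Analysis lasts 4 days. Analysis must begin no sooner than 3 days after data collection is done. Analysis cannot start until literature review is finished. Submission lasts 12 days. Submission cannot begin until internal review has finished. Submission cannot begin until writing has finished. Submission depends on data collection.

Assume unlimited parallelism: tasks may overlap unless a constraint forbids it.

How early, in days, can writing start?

26

After its own release at day 1, literature review can start at day 1 and finishes at day 11.
Data collection cannot begin until literature review (finishes day 11, plus 1-day gap → day 12). It runs from day 12 to 12 + 4 = day 16.
For analysis: data collection (finishes day 16, plus 3-day gap → day 19); literature review (finishes day 11). Taking the maximum gives a start of day 19, and it finishes at 19 + 4 = day 23.
Writing waits on analysis (finishes day 23, plus 3-day gap → day 26); data collection (finishes day 16, plus 1-day gap → day 17); literature review (finishes day 11, plus 3-day gap → day 14). The latest of these is day 26, which is the earliest writing can start.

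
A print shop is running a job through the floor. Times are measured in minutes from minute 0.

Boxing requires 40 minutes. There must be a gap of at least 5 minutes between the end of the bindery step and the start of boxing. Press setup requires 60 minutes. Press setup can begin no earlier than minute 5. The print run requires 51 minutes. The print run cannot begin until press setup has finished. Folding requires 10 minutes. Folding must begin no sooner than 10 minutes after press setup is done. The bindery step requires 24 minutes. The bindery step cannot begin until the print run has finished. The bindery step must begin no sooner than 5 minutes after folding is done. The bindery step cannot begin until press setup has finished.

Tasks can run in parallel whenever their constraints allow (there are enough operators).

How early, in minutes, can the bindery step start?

116

Press setup waits on its own release at minute 5, so it starts at minute 5 and finishes at 5 + 60 = minute 65.
Folding waits on press setup (finishes minute 65, plus 10-minute gap → minute 75), so it starts at minute 75 and finishes at 75 + 10 = minute 85.
The print run waits on press setup (finishes minute 65), so it starts at minute 65 and finishes at 65 + 51 = minute 116.
The bindery step waits on the print run (finishes minute 116); folding (finishes minute 85, plus 5-minute gap → minute 90); press setup (finishes minute 65). The latest of these is minute 116, which is the earliest the bindery step can start.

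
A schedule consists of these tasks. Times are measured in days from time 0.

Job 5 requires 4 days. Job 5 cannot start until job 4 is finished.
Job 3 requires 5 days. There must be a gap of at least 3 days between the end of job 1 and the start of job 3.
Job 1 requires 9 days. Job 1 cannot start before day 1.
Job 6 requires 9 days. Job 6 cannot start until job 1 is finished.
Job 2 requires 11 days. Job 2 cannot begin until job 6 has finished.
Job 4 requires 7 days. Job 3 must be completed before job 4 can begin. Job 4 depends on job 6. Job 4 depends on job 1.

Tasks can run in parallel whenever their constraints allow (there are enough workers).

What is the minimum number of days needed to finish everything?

After its own release at day 1, job 1 can start at day 1 and finishes at day 10.
Job 6 cannot begin until job 1 (finishes day 10). It runs from day 10 to 10 + 9 = day 19.
After job 6 (finishes day 19), job 2 can start at day 19 and finishes at day 30.
Job 3 waits on job 1 (finishes day 10, plus 3-day gap → day 13), so it starts at day 13 and finishes at 13 + 5 = day 18.
Job 4 has to wait for job 3 (finishes day 18); job 6 (finishes day 19); job 1 (finishes day 10). The latest of these is day 19, so job 4 runs day 19 to 19 + 7 = day 26.
Job 5 cannot begin until job 4 (finishes day 26). It runs from day 26 to 26 + 4 = day 30.
All tasks are finished once the last one completes. Finish times: Job 1 at 10, Job 2 at 30, Job 3 at 18, Job 4 at 26, Job 5 at 30, Job 6 at 19. The latest is day 30.

30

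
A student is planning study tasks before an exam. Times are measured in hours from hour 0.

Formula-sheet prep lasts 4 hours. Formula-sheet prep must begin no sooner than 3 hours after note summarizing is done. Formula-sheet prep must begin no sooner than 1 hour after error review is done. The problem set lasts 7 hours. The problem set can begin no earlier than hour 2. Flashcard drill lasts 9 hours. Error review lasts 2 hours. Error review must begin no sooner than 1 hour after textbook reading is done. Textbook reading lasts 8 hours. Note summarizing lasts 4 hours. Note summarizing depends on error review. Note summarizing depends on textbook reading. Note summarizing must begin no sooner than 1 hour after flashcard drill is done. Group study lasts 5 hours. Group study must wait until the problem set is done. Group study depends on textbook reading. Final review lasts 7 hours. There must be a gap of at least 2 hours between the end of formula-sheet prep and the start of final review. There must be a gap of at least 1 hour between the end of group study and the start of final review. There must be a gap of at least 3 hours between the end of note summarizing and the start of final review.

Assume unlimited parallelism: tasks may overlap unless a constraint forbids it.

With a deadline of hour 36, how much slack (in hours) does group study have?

The problem set cannot begin until its own release at hour 2. It runs from hour 2 to 2 + 7 = hour 9.
Textbook reading can start immediately at hour 0; it finishes at hour 8.
Group study has to wait for the problem set (finishes hour 9); textbook reading (finishes hour 8). The latest of these is hour 9, so group study runs hour 9 to 9 + 5 = hour 14.

Working backward from the deadline:
Nothing follows final review; the deadline of hour 36 is its only limit. It must start by 36 − 7 = hour 29.
Since final review (must start by hour 29, minus 1-hour gap → hour 28) depends on it, group study must finish by hour 28. Backing off its 5-hour duration gives a latest start of hour 23.
So group study can start as early as hour 9 and as late as hour 23, giving 23 − 9 = 14 hours of slack.

14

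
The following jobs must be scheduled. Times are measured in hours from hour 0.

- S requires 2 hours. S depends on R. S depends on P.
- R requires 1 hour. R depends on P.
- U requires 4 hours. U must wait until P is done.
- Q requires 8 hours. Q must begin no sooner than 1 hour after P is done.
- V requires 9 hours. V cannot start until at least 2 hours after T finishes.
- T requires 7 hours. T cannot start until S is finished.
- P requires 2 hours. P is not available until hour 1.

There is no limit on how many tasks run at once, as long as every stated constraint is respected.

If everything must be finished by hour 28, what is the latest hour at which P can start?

Nothing follows Q; the deadline of hour 28 is its only limit. It must start by 28 − 8 = hour 20.
V has no dependents, so it just needs to finish by hour 28. Starting by 28 − 9 = hour 19 achieves that.
T must finish before V (must start by hour 19, minus 2-hour gap → hour 17). With a 7-hour duration, T must start by 17 − 7 = hour 10.
S has to be done before T (must start by hour 10). That means finishing by hour 10, i.e. starting by 10 − 2 = hour 8.
Since S (must start by hour 8) depends on it, R must finish by hour 8. Backing off its 1-hour duration gives a latest start of hour 7.
U must finish by hour 28; it takes 4 hours, so it must start by 28 − 4 = hour 24.
For P: Q (must start by hour 20, minus 1-hour gap → hour 19); R (must start by hour 7); S (must start by hour 8); U (must start by hour 24). The most restrictive is hour 7; with a 2-hour duration, P must start by hour 5.

5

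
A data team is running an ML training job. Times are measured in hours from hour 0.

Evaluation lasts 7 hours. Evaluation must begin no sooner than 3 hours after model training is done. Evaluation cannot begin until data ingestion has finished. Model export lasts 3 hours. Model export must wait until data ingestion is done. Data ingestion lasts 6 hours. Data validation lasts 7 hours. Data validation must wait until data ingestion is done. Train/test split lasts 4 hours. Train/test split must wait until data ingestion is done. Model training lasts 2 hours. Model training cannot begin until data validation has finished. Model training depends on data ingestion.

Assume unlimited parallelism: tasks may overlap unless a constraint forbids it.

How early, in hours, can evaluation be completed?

Nothing blocks data ingestion, so it runs from hour 0 to hour 6.
After data ingestion (finishes hour 6), data validation can start at hour 6 and finishes at hour 13.
Model training has to wait for data validation (finishes hour 13); data ingestion (finishes hour 6). The latest of these is hour 13, so model training runs hour 13 to 13 + 2 = hour 15.
Evaluation needs all of model training (finishes hour 15, plus 3-hour gap → hour 18); data ingestion (finishes hour 6). That puts its earliest start at hour 18; it finishes at 18 + 7 = hour 25.

25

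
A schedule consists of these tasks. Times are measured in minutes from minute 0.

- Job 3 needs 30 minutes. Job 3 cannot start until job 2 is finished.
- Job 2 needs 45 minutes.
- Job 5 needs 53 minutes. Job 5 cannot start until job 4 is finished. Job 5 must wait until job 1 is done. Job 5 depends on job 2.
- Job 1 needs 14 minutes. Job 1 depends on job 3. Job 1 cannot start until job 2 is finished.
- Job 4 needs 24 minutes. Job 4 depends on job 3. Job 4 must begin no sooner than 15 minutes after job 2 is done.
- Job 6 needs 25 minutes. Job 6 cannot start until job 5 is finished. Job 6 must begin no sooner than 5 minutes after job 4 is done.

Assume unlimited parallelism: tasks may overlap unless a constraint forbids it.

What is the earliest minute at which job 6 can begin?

Job 2 has no prerequisites, so it starts at minute 0 and finishes at minute 45.
Job 3 cannot begin until job 2 (finishes minute 45). It runs from minute 45 to 45 + 30 = minute 75.
Job 4 needs all of job 3 (finishes minute 75); job 2 (finishes minute 45, plus 15-minute gap → minute 60). That puts its earliest start at minute 75; it finishes at 75 + 24 = minute 99.
For job 1: job 3 (finishes minute 75); job 2 (finishes minute 45). Taking the maximum gives a start of minute 75, and it finishes at 75 + 14 = minute 89.
Job 5 cannot start until job 4 (finishes minute 99); job 1 (finishes minute 89); job 2 (finishes minute 45). The controlling bound is minute 99, so job 5 finishes at 99 + 53 = minute 152.
Job 6 waits on job 5 (finishes minute 152); job 4 (finishes minute 99, plus 5-minute gap → minute 104). The latest of these is minute 152, which is the earliest job 6 can start.

152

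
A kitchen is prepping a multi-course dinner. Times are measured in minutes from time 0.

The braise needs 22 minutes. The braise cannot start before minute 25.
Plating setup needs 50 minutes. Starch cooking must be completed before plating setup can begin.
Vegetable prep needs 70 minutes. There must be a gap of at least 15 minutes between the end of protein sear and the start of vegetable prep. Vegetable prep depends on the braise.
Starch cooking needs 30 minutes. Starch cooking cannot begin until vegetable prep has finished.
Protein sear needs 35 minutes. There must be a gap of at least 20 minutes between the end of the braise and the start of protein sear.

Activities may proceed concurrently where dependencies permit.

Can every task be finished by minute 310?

Yes

After its own release at minute 25, the braise can start at minute 25 and finishes at minute 47.
Protein sear cannot begin until the braise (finishes minute 47, plus 20-minute gap → minute 67). It runs from minute 67 to 67 + 35 = minute 102.
Vegetable prep has to wait for protein sear (finishes minute 102, plus 15-minute gap → minute 117); the braise (finishes minute 47). The latest of these is minute 117, so vegetable prep runs minute 117 to 117 + 70 = minute 187.
Starch cooking waits on vegetable prep (finishes minute 187), so it starts at minute 187 and finishes at 187 + 30 = minute 217.
Plating setup waits on starch cooking (finishes minute 217), so it starts at minute 217 and finishes at 217 + 50 = minute 267.
Every task is finished by minute 267, which is no later than the deadline of 310, so the schedule is feasible.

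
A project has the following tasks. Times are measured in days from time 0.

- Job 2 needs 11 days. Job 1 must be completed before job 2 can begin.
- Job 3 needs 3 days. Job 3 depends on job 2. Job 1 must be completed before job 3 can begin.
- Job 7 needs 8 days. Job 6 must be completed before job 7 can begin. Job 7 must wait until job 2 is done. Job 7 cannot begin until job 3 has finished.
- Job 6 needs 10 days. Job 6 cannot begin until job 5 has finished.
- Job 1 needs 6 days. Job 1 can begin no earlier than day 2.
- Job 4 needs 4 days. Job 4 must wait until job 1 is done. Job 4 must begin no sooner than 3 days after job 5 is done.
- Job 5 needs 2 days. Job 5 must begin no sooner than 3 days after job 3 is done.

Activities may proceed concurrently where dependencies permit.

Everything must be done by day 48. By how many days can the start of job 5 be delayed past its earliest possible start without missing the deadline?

3

Job 1 cannot begin until its own release at day 2. It runs from day 2 to 2 + 6 = day 8.
After job 1 (finishes day 8), job 2 can start at day 8 and finishes at day 19.
For job 3: job 2 (finishes day 19); job 1 (finishes day 8). Taking the maximum gives a start of day 19, and it finishes at 19 + 3 = day 22.
Job 5 cannot begin until job 3 (finishes day 22, plus 3-day gap → day 25). It runs from day 25 to 25 + 2 = day 27.

Working backward from the deadline:
Nothing follows job 4; the deadline of day 48 is its only limit. It must start by 48 − 4 = day 44.
Job 7 must finish by day 48; it takes 8 days, so it must start by 48 − 8 = day 40.
Job 6 must finish before job 7 (must start by day 40). With a 10-day duration, job 6 must start by 40 − 10 = day 30.
For job 5: job 4 (must start by day 44, minus 3-day gap → day 41); job 6 (must start by day 30). The most restrictive is day 30; with a 2-day duration, job 5 must start by day 28.
So job 5 can start as early as day 25 and as late as day 28, giving 28 − 25 = 3 days of slack.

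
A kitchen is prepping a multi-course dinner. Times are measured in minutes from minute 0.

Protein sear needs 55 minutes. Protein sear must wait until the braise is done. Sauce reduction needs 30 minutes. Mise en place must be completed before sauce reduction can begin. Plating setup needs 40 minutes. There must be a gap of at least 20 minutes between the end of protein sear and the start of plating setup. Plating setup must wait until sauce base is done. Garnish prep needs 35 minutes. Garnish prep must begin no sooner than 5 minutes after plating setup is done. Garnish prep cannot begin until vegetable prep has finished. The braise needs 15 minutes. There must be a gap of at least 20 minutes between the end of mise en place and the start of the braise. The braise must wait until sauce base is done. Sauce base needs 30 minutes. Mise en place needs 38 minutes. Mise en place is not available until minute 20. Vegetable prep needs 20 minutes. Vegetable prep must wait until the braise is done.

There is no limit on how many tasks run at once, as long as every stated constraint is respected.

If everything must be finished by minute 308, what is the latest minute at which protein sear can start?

153

To finish by minute 308, garnish prep (duration 35) must start no later than minute 273.
Plating setup has to be done before garnish prep (must start by minute 273, minus 5-minute gap → minute 268). That means finishing by minute 268, i.e. starting by 268 − 40 = minute 228.
Protein sear must finish before plating setup (must start by minute 228, minus 20-minute gap → minute 208). With a 55-minute duration, protein sear must start by 208 − 55 = minute 153.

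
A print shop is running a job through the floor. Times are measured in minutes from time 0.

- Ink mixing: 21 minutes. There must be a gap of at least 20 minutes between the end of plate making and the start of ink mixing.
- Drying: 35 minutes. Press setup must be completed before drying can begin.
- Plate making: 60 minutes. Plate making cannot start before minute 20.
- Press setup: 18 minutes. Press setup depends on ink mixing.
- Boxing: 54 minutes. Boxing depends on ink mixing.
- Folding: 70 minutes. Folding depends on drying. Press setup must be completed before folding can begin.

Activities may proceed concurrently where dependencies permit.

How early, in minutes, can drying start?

Plate making waits on its own release at minute 20, so it starts at minute 20 and finishes at 20 + 60 = minute 80.
Ink mixing waits on plate making (finishes minute 80, plus 20-minute gap → minute 100), so it starts at minute 100 and finishes at 100 + 21 = minute 121.
Press setup waits on ink mixing (finishes minute 121), so it starts at minute 121 and finishes at 121 + 18 = minute 139.
Drying waits on press setup (finishes minute 139), so the earliest it can start is minute 139.

139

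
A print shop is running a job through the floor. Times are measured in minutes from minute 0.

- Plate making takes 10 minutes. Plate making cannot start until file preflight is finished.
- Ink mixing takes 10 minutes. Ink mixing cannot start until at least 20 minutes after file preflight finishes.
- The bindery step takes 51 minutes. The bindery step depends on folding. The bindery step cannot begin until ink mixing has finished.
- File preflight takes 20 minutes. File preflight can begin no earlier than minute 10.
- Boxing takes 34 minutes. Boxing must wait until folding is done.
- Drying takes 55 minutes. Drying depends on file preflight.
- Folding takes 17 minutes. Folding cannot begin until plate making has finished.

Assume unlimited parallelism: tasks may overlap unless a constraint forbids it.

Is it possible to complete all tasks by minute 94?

No

File preflight waits on its own release at minute 10, so it starts at minute 10 and finishes at 10 + 20 = minute 30.
Drying waits on file preflight (finishes minute 30), so it starts at minute 30 and finishes at 30 + 55 = minute 85.
Ink mixing waits on file preflight (finishes minute 30, plus 20-minute gap → minute 50), so it starts at minute 50 and finishes at 50 + 10 = minute 60.
Plate making waits on file preflight (finishes minute 30), so it starts at minute 30 and finishes at 30 + 10 = minute 40.
Folding cannot begin until plate making (finishes minute 40). It runs from minute 40 to 40 + 17 = minute 57.
Boxing cannot begin until folding (finishes minute 57). It runs from minute 57 to 57 + 34 = minute 91.
The bindery step has to wait for folding (finishes minute 57); ink mixing (finishes minute 60). The latest of these is minute 60, so the bindery step runs minute 60 to 60 + 51 = minute 111.
The earliest everything can be done is minute 111, which is after the deadline of 94, so it is not possible.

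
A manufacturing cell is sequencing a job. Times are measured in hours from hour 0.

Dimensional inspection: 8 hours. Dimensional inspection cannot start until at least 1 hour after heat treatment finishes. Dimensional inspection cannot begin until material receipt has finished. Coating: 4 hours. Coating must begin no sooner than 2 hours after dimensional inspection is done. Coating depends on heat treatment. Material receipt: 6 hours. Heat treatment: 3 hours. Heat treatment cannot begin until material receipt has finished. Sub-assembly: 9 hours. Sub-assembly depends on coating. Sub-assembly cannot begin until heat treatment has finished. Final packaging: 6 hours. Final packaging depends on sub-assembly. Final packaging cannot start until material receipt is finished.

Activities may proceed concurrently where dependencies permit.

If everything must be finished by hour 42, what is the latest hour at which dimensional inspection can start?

To finish by hour 42, final packaging (duration 6) must start no later than hour 36.
Since final packaging (must start by hour 36) depends on it, sub-assembly must finish by hour 36. Backing off its 9-hour duration gives a latest start of hour 27.
Coating feeds into sub-assembly (must start by hour 27); so coating must finish by hour 27 and therefore start by hour 23.
Dimensional inspection must finish before coating (must start by hour 23, minus 2-hour gap → hour 21). With an 8-hour duration, dimensional inspection must start by 21 − 8 = hour 13.

13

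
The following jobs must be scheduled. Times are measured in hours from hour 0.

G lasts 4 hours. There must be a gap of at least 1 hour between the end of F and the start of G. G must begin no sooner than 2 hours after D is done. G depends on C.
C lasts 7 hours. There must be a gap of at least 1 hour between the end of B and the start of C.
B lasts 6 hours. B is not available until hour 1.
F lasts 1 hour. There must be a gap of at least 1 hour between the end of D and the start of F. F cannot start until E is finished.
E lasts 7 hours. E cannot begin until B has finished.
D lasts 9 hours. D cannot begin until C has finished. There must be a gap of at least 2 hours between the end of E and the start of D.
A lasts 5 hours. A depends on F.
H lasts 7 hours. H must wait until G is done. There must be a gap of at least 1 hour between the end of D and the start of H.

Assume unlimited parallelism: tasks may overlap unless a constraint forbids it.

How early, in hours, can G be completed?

32

B waits on its own release at hour 1, so it starts at hour 1 and finishes at 1 + 6 = hour 7.
E waits on B (finishes hour 7), so it starts at hour 7 and finishes at 7 + 7 = hour 14.
C cannot begin until B (finishes hour 7, plus 1-hour gap → hour 8). It runs from hour 8 to 8 + 7 = hour 15.
D cannot start until C (finishes hour 15); E (finishes hour 14, plus 2-hour gap → hour 16). The controlling bound is hour 16, so D finishes at 16 + 9 = hour 25.
F cannot start until D (finishes hour 25, plus 1-hour gap → hour 26); E (finishes hour 14). The controlling bound is hour 26, so F finishes at 26 + 1 = hour 27.
G has to wait for F (finishes hour 27, plus 1-hour gap → hour 28); D (finishes hour 25, plus 2-hour gap → hour 27); C (finishes hour 15). The latest of these is hour 28, so G runs hour 28 to 28 + 4 = hour 32.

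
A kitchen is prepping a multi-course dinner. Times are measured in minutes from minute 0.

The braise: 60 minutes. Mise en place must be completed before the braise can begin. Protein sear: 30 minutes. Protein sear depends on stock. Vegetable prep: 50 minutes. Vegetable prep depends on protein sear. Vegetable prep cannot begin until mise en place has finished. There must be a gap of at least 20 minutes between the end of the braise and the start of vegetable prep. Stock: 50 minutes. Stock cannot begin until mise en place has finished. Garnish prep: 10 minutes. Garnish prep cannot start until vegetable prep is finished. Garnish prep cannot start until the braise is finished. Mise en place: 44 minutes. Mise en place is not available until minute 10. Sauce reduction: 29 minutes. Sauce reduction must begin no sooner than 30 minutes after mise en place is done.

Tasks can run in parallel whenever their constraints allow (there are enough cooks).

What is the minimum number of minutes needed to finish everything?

194

After its own release at minute 10, mise en place can start at minute 10 and finishes at minute 54.
Sauce reduction cannot begin until mise en place (finishes minute 54, plus 30-minute gap → minute 84). It runs from minute 84 to 84 + 29 = minute 113.
The braise waits on mise en place (finishes minute 54), so it starts at minute 54 and finishes at 54 + 60 = minute 114.
Stock cannot begin until mise en place (finishes minute 54). It runs from minute 54 to 54 + 50 = minute 104.
Protein sear waits on stock (finishes minute 104), so it starts at minute 104 and finishes at 104 + 30 = minute 134.
For vegetable prep: protein sear (finishes minute 134); mise en place (finishes minute 54); the braise (finishes minute 114, plus 20-minute gap → minute 134). Taking the maximum gives a start of minute 134, and it finishes at 134 + 50 = minute 184.
For garnish prep: vegetable prep (finishes minute 184); the braise (finishes minute 114). Taking the maximum gives a start of minute 184, and it finishes at 184 + 10 = minute 194.
All tasks are finished once the last one completes. Finish times: Mise en place at 54, Stock at 104, The braise at 114, Protein sear at 134, Vegetable prep at 184, Sauce reduction at 113, Garnish prep at 194. The latest is minute 194.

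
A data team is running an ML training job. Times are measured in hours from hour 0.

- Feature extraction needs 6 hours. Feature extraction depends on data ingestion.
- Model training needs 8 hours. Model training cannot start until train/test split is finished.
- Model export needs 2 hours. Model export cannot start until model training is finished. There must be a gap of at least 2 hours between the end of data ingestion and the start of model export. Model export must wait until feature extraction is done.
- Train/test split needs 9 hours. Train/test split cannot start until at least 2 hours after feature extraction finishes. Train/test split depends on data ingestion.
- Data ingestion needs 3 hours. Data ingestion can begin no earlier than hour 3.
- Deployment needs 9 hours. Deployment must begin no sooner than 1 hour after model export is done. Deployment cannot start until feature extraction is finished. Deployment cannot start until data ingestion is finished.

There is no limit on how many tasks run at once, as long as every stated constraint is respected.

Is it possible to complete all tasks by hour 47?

Yes

Data ingestion waits on its own release at hour 3, so it starts at hour 3 and finishes at 3 + 3 = hour 6.
After data ingestion (finishes hour 6), feature extraction can start at hour 6 and finishes at hour 12.
Train/test split cannot start until feature extraction (finishes hour 12, plus 2-hour gap → hour 14); data ingestion (finishes hour 6). The controlling bound is hour 14, so train/test split finishes at 14 + 9 = hour 23.
Model training waits on train/test split (finishes hour 23), so it starts at hour 23 and finishes at 23 + 8 = hour 31.
Model export needs all of model training (finishes hour 31); data ingestion (finishes hour 6, plus 2-hour gap → hour 8); feature extraction (finishes hour 12). That puts its earliest start at hour 31; it finishes at 31 + 2 = hour 33.
Deployment needs all of model export (finishes hour 33, plus 1-hour gap → hour 34); feature extraction (finishes hour 12); data ingestion (finishes hour 6). That puts its earliest start at hour 34; it finishes at 34 + 9 = hour 43.
Every task is finished by hour 43, which is no later than the deadline of 47, so the schedule is feasible.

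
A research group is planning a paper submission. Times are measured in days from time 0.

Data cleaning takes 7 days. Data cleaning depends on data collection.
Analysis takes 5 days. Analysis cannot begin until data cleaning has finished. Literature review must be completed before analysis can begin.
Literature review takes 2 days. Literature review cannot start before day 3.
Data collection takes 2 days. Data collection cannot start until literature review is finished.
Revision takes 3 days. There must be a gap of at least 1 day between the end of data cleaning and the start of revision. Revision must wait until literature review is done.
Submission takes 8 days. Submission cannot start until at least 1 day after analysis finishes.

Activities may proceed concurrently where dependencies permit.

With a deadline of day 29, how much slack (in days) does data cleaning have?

Literature review waits on its own release at day 3, so it starts at day 3 and finishes at 3 + 2 = day 5.
Data collection waits on literature review (finishes day 5), so it starts at day 5 and finishes at 5 + 2 = day 7.
Data cleaning waits on data collection (finishes day 7), so it starts at day 7 and finishes at 7 + 7 = day 14.

Working backward from the deadline:
Nothing follows submission; the deadline of day 29 is its only limit. It must start by 29 − 8 = day 21.
Analysis must finish before submission (must start by day 21, minus 1-day gap → day 20). With a 5-day duration, analysis must start by 20 − 5 = day 15.
To finish by day 29, revision (duration 3) must start no later than day 26.
For data cleaning: analysis (must start by day 15); revision (must start by day 26, minus 1-day gap → day 25). The most restrictive is day 15; with a 7-day duration, data cleaning must start by day 8.
So data cleaning can start as early as day 7 and as late as day 8, giving 8 − 7 = 1 day of slack.

1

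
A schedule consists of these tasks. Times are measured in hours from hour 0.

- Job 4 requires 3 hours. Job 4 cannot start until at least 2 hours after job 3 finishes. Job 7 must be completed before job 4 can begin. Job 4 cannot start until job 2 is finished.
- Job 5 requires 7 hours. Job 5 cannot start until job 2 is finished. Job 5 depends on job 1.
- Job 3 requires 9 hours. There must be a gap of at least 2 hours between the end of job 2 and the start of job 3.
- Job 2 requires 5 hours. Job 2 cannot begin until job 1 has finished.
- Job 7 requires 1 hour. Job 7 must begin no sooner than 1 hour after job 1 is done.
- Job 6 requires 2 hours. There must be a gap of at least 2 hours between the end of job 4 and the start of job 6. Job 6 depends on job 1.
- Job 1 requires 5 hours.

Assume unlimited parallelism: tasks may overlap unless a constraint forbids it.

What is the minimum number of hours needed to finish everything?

30

Job 1 can start immediately at hour 0; it finishes at hour 5.
Job 7 waits on job 1 (finishes hour 5, plus 1-hour gap → hour 6), so it starts at hour 6 and finishes at 6 + 1 = hour 7.
Job 2 cannot begin until job 1 (finishes hour 5). It runs from hour 5 to 5 + 5 = hour 10.
Job 5 needs all of job 2 (finishes hour 10); job 1 (finishes hour 5). That puts its earliest start at hour 10; it finishes at 10 + 7 = hour 17.
Job 3 cannot begin until job 2 (finishes hour 10, plus 2-hour gap → hour 12). It runs from hour 12 to 12 + 9 = hour 21.
Job 4 cannot start until job 3 (finishes hour 21, plus 2-hour gap → hour 23); job 7 (finishes hour 7); job 2 (finishes hour 10). The controlling bound is hour 23, so job 4 finishes at 23 + 3 = hour 26.
For job 6: job 4 (finishes hour 26, plus 2-hour gap → hour 28); job 1 (finishes hour 5). Taking the maximum gives a start of hour 28, and it finishes at 28 + 2 = hour 30.
All tasks are finished once the last one completes. Finish times: Job 1 at 5, Job 2 at 10, Job 3 at 21, Job 4 at 26, Job 5 at 17, Job 6 at 30, Job 7 at 7. The latest is hour 30.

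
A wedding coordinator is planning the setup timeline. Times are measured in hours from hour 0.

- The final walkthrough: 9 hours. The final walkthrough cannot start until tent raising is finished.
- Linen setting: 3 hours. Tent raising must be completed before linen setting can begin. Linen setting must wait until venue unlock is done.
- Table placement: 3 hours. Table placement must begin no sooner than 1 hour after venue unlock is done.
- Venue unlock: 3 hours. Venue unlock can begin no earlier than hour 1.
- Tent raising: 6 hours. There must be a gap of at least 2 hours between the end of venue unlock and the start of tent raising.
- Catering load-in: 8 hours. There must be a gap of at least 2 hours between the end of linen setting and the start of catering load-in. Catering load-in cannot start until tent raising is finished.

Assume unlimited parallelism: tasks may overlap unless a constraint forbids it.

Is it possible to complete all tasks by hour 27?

Yes

Venue unlock cannot begin until its own release at hour 1. It runs from hour 1 to 1 + 3 = hour 4.
Table placement waits on venue unlock (finishes hour 4, plus 1-hour gap → hour 5), so it starts at hour 5 and finishes at 5 + 3 = hour 8.
Tent raising cannot begin until venue unlock (finishes hour 4, plus 2-hour gap → hour 6). It runs from hour 6 to 6 + 6 = hour 12.
The final walkthrough waits on tent raising (finishes hour 12), so it starts at hour 12 and finishes at 12 + 9 = hour 21.
For linen setting: tent raising (finishes hour 12); venue unlock (finishes hour 4). Taking the maximum gives a start of hour 12, and it finishes at 12 + 3 = hour 15.
Catering load-in needs all of linen setting (finishes hour 15, plus 2-hour gap → hour 17); tent raising (finishes hour 12). That puts its earliest start at hour 17; it finishes at 17 + 8 = hour 25.
Every task is finished by hour 25, which is no later than the deadline of 27, so the schedule is feasible.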